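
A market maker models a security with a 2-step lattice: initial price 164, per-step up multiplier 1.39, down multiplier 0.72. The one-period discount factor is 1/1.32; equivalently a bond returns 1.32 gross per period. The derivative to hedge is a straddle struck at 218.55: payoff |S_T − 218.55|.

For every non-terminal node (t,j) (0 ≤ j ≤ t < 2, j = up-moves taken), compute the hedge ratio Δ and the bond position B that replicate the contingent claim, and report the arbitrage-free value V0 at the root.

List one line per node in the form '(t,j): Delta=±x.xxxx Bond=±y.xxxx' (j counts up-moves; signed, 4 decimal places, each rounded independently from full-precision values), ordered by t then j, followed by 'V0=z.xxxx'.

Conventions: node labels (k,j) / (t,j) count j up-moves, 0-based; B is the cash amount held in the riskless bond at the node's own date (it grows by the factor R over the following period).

Arbitrage-free pricing uses the up-move probability p* = (R−d)/(u−d) = 0.8955, discounting each step at R = 1.32.
Payoffs at expiry: V(2,0)=133.5324, V(2,1)=54.4188, V(2,2)=98.3144
Node (1,0) S=118.0800: V=(p*·54.4188+(1−p*)·133.5324)/1.32=47.4882; Δ=(54.4188−133.5324)/(164.1312−85.0176)=-1.0000; B=V−Δ·S=165.5682
Node (1,1) S=227.9600: V=(p*·98.3144+(1−p*)·54.4188)/1.32=71.0063; Δ=(98.3144−54.4188)/(316.8644−164.1312)=0.2874; B=V−Δ·S=5.4905
Node (0,0) S=164.0000: V=(p*·71.0063+(1−p*)·47.4882)/1.32=51.9312; Δ=(71.0063−47.4882)/(227.9600−118.0800)=0.2140; B=V−Δ·S=16.8295
As a check, the time-0 holding Δ(0,0)·S0 + B(0,0) comes to 51.9312 — exactly V0.

(0,0): Delta=0.2140 Bond=16.8295
(1,0): Delta=-1.0000 Bond=165.5682
(1,1): Delta=0.2874 Bond=5.4905
V0=51.9312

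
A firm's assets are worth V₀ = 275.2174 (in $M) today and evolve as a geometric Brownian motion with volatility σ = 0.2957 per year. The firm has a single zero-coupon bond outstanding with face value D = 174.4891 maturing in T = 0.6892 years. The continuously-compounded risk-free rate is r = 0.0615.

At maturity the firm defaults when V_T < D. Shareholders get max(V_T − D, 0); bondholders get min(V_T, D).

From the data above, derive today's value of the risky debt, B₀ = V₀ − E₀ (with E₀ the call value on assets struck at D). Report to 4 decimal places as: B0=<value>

With assets at 275.2174 and a single debt payment of 174.4891 at 0.6892 years:
d₁ = [ln(V₀/D) + (r + σ²/2)T] / (σ√T)
   = [ln(275.2174/174.4891) + (0.0615 + 0.5·0.2957²)·0.6892] / (0.2957·√0.6892)
   = [0.455699 + 0.072517] / 0.245484 = 2.151730
d₂ = d₁ − σ√T = 2.151730 − 0.245484 = 1.906245
N(d₁) = 0.984291,  N(d₂) = 0.971691,  e^(−rT) = 0.958500
E₀ = V₀·N(d₁) − D·e^(−rT)·N(d₂)
   = 275.2174·0.984291 − 174.4891·0.958500·0.971691 = 108.380783
B₀ = V₀ − E₀ = 275.2174 − 108.380783 = 166.836617

B0=166.8366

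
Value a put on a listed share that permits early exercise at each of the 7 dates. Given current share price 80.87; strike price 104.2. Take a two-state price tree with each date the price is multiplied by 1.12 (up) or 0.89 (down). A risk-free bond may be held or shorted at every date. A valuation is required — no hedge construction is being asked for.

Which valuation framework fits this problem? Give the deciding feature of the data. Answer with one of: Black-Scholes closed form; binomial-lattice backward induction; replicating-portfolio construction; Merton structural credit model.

framework: binomial-lattice backward induction

Key observation: the defining feature is the embedded early-exercise option across 7 discrete dates on the spot-80.87 tree; pricing the strike-104.2 put means working backward with an exercise test at every node.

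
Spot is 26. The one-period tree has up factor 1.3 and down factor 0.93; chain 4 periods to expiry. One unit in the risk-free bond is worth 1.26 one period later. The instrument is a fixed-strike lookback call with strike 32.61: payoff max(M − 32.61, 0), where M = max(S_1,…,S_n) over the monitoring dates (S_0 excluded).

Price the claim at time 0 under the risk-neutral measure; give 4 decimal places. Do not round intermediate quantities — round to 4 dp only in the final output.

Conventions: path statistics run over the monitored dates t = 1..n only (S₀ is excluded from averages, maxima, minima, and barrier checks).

price = 13.2376

Under the martingale measure an up-move has probability p* = 0.8919; value the claim as the probability-weighted average of per-path payoffs, discounted 4 periods at R = 1.26.
Enumerate all 2^4 = 16 price paths (U = up ×1.3, D = down ×0.93); each path with k up-moves has probability p*^k·(1−p*)^(4−k).
DDDD: M=24.1800, payoff=0.0000, prob=0.000137
UDDD: M=33.8000, payoff=1.1900, prob=0.001127
DUDD: M=31.4340, payoff=0.0000, prob=0.001127
UUDD: M=43.9400, payoff=11.3300, prob=0.009297
DDUD: M=29.2336, payoff=0.0000, prob=0.001127
UDUD: M=40.8642, payoff=8.2542, prob=0.009297
DUUD: M=40.8642, payoff=8.2542, prob=0.009297
UUUD: M=57.1220, payoff=24.5120, prob=0.076700
DDDU: M=27.1873, payoff=0.0000, prob=0.001127
UDDU: M=38.0037, payoff=5.3937, prob=0.009297
DUDU: M=38.0037, payoff=5.3937, prob=0.009297
UUDU: M=53.1235, payoff=20.5135, prob=0.076700
DDUU: M=38.0037, payoff=5.3937, prob=0.009297
UDUU: M=53.1235, payoff=20.5135, prob=0.076700
DUUU: M=53.1235, payoff=20.5135, prob=0.076700
UUUU: M=74.2586, payoff=41.6486, prob=0.632774
Price = Σ prob·payoff / R^4 = 33.364965 / 2.520474 = 13.2376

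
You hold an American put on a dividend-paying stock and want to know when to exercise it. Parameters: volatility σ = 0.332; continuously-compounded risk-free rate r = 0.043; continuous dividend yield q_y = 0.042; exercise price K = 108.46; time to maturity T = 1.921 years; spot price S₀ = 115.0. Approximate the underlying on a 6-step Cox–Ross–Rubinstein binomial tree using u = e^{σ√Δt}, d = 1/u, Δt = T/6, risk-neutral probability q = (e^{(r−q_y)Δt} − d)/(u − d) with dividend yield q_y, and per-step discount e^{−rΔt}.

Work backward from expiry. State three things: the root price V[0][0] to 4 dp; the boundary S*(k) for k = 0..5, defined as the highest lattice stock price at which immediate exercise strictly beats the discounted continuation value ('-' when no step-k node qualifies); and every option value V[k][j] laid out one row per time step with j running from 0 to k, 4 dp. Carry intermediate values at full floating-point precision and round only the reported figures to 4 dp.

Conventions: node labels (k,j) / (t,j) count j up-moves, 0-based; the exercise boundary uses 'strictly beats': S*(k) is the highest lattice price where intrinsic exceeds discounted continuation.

price = 16.0490
boundary = - - - 65.4550 54.2448 65.4550
tree:
16.0490
23.1022 8.0573
32.1722 12.9005 2.4791
43.0050 20.1277 4.6035 0.0000
54.2152 30.2675 8.5486 0.0000 0.0000
63.5055 43.0050 15.8744 0.0000 0.0000 0.0000
71.2047 54.2152 29.4781 0.0000 0.0000 0.0000 0.0000

params: Δt=0.32017 u=1.20666 d=0.82873 q=0.45402 e^(-rΔt)=0.98633
t_6 payoffs: 71.2047 54.2152 29.4781 0.0000 0.0000 0.0000 0.0000
t_5: node(5,0) S=44.9545 payoff=63.5055 vs cont=62.6230 → 63.5055 [stop]  node(5,1) S=65.4550 payoff=43.0050 vs cont=42.3963 → 43.0050 [stop]  node(5,2) S=95.3044 payoff=13.1556 vs cont=15.8744 → 15.8744 [wait]  node(5,3) S=138.7659 payoff=0.0000 vs cont=0.0000 → 0.0000 [wait]  node(5,4) S=202.0472 payoff=0.0000 vs cont=0.0000 → 0.0000 [wait]  node(5,5) S=294.1867 payoff=0.0000 vs cont=0.0000 → 0.0000 [wait]  ⇒ S*(5)=65.4550
t_4: node(4,0) S=54.2448 payoff=54.2152 vs cont=53.4568 → 54.2152 [stop]  node(4,1) S=78.9819 payoff=29.4781 vs cont=30.2675 → 30.2675 [wait]  node(4,2) S=115.0000 payoff=0.0000 vs cont=8.5486 → 8.5486 [wait]  node(4,3) S=167.4433 payoff=0.0000 vs cont=0.0000 → 0.0000 [wait]  node(4,4) S=243.8024 payoff=0.0000 vs cont=0.0000 → 0.0000 [wait]  ⇒ S*(4)=54.2448
t_3: node(3,0) S=65.4550 payoff=43.0050 vs cont=42.7499 → 43.0050 [stop]  node(3,1) S=95.3044 payoff=13.1556 vs cont=20.1277 → 20.1277 [wait]  node(3,2) S=138.7659 payoff=0.0000 vs cont=4.6035 → 4.6035 [wait]  node(3,3) S=202.0472 payoff=0.0000 vs cont=0.0000 → 0.0000 [wait]  ⇒ S*(3)=65.4550
t_2: node(2,0) S=78.9819 payoff=29.4781 vs cont=32.1722 → 32.1722 [wait]  node(2,1) S=115.0000 payoff=0.0000 vs cont=12.9005 → 12.9005 [wait]  node(2,2) S=167.4433 payoff=0.0000 vs cont=2.4791 → 2.4791 [wait]  ⇒ S*(2)=-
t_1: node(1,0) S=95.3044 payoff=13.1556 vs cont=23.1022 → 23.1022 [wait]  node(1,1) S=138.7659 payoff=0.0000 vs cont=8.0573 → 8.0573 [wait]  ⇒ S*(1)=-
t_0: node(0,0) S=115.0000 payoff=0.0000 vs cont=16.0490 → 16.0490 [wait]  ⇒ S*(0)=-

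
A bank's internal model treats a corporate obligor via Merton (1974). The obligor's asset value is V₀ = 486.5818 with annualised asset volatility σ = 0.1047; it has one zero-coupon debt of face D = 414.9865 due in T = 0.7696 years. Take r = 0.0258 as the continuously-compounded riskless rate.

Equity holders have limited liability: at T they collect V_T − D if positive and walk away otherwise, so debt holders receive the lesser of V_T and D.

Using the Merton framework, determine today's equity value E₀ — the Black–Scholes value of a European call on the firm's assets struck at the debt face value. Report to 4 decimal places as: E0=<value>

Apply the equity-as-call identities (strike 414.9865, horizon 0.7696 years):
d₁ = [ln(V₀/D) + (r + σ²/2)T] / (σ√T)
   = [ln(486.5818/414.9865) + (0.0258 + 0.5·0.1047²)·0.7696] / (0.1047·√0.7696)
   = [0.159159 + 0.024074] / 0.091850 = 1.994915
d₂ = d₁ − σ√T = 1.994915 − 0.091850 = 1.903065
N(d₁) = 0.976974,  N(d₂) = 0.971484,  e^(−rT) = 0.980340
E₀ = V₀·N(d₁) − D·e^(−rT)·N(d₂)
   = 486.5818·0.976974 − 414.9865·0.980340·0.971484 = 80.150923

E0=80.1509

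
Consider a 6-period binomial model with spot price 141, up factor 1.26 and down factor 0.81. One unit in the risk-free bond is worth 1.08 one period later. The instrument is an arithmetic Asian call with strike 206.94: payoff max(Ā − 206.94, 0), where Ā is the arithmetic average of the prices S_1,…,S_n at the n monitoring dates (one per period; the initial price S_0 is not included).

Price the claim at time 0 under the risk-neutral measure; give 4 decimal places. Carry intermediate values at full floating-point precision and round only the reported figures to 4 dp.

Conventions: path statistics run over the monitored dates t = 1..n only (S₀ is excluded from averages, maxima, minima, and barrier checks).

price = 11.4235

Set p* = 0.6000 (from d < R < u); the path-dependent value is the discounted p*-expectation over all price paths.
Enumerate all 2^6 = 64 price paths (U = up ×1.26, D = down ×0.81); each path with k up-moves has probability p*^k·(1−p*)^(6−k).
DDDDDD: Ā=71.8892, payoff=0.0000, prob=0.004096
UDDDDD: Ā=111.8277, payoff=0.0000, prob=0.006144
DUDDDD: Ā=101.2527, payoff=0.0000, prob=0.006144
UUDDDD: Ā=157.5042, payoff=0.0000, prob=0.009216
DDUDDD: Ā=92.6869, payoff=0.0000, prob=0.006144
UDUDDD: Ā=144.1797, payoff=0.0000, prob=0.009216
DUUDDD: Ā=133.6047, payoff=0.0000, prob=0.009216
UUUDDD: Ā=207.8295, payoff=0.8895, prob=0.013824
DDDUDD: Ā=85.7487, payoff=0.0000, prob=0.006144
UDDUDD: Ā=133.3868, payoff=0.0000, prob=0.009216
DUDUDD: Ā=122.8118, payoff=0.0000, prob=0.009216
UUDUDD: Ā=191.0406, payoff=0.0000, prob=0.013824
DDUUDD: Ā=114.2461, payoff=0.0000, prob=0.009216
UDUUDD: Ā=177.7161, payoff=0.0000, prob=0.013824
DUUUDD: Ā=167.1411, payoff=0.0000, prob=0.013824
UUUUDD: Ā=259.9973, payoff=53.0573, prob=0.020736
DDDDUD: Ā=80.1287, payoff=0.0000, prob=0.006144
UDDDUD: Ā=124.6446, payoff=0.0000, prob=0.009216
DUDDUD: Ā=114.0696, payoff=0.0000, prob=0.009216
UUDDUD: Ā=177.4417, payoff=0.0000, prob=0.013824
DDUDUD: Ā=105.5039, payoff=0.0000, prob=0.009216
UDUDUD: Ā=164.1172, payoff=0.0000, prob=0.013824
DUUDUD: Ā=153.5422, payoff=0.0000, prob=0.013824
UUUDUD: Ā=238.8434, payoff=31.9034, prob=0.020736
DDDUUD: Ā=98.5656, payoff=0.0000, prob=0.009216
UDDUUD: Ā=153.3243, payoff=0.0000, prob=0.013824
DUDUUD: Ā=142.7493, payoff=0.0000, prob=0.013824
UUDUUD: Ā=222.0545, payoff=15.1145, prob=0.020736
DDUUUD: Ā=134.1836, payoff=0.0000, prob=0.013824
UDUUUD: Ā=208.7300, payoff=1.7900, prob=0.020736
DUUUUD: Ā=198.1550, payoff=0.0000, prob=0.020736
UUUUUD: Ā=308.2411, payoff=101.3011, prob=0.031104
DDDDDU: Ā=75.5765, payoff=0.0000, prob=0.006144
UDDDDU: Ā=117.5635, payoff=0.0000, prob=0.009216
DUDDDU: Ā=106.9885, payoff=0.0000, prob=0.009216
UUDDDU: Ā=166.4265, payoff=0.0000, prob=0.013824
DDUDDU: Ā=98.4227, payoff=0.0000, prob=0.009216
UDUDDU: Ā=153.1020, payoff=0.0000, prob=0.013824
DUUDDU: Ā=142.5270, payoff=0.0000, prob=0.013824
UUUDDU: Ā=221.7086, payoff=14.7686, prob=0.020736
DDDUDU: Ā=91.4844, payoff=0.0000, prob=0.009216
UDDUDU: Ā=142.3091, payoff=0.0000, prob=0.013824
DUDUDU: Ā=131.7341, payoff=0.0000, prob=0.013824
UUDUDU: Ā=204.9198, payoff=0.0000, prob=0.020736
DDUUDU: Ā=123.1684, payoff=0.0000, prob=0.013824
UDUUDU: Ā=191.5953, payoff=0.0000, prob=0.020736
DUUUDU: Ā=181.0203, payoff=0.0000, prob=0.020736
UUUUDU: Ā=281.5871, payoff=74.6471, prob=0.031104
DDDDUU: Ā=85.8645, payoff=0.0000, prob=0.009216
UDDDUU: Ā=133.5669, payoff=0.0000, prob=0.013824
DUDDUU: Ā=122.9919, payoff=0.0000, prob=0.013824
UUDDUU: Ā=191.3208, payoff=0.0000, prob=0.020736
DDUDUU: Ā=114.4262, payoff=0.0000, prob=0.013824
UDUDUU: Ā=177.9963, payoff=0.0000, prob=0.020736
DUUDUU: Ā=167.4213, payoff=0.0000, prob=0.020736
UUUDUU: Ā=260.4331, payoff=53.4931, prob=0.031104
DDDUUU: Ā=107.4879, payoff=0.0000, prob=0.013824
UDDUUU: Ā=167.2034, payoff=0.0000, prob=0.020736
DUDUUU: Ā=156.6284, payoff=0.0000, prob=0.020736
UUDUUU: Ā=243.6442, payoff=36.7042, prob=0.031104
DDUUUU: Ā=148.0627, payoff=0.0000, prob=0.020736
UDUUUU: Ā=230.3197, payoff=23.3797, prob=0.031104
DUUUUU: Ā=219.7447, payoff=12.8047, prob=0.031104
UUUUUU: Ā=341.8251, payoff=134.8851, prob=0.046656
Price = Σ prob·payoff / R^6 = 18.127688 / 1.586874 = 11.4235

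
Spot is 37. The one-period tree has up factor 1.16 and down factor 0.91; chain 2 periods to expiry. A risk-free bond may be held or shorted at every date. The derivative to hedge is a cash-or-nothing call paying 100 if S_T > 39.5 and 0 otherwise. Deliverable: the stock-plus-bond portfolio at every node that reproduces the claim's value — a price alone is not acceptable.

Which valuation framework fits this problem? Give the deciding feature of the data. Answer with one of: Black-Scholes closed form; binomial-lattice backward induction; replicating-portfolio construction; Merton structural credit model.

Key observation: the deliverable is the dynamic trading strategy on the 2-step tree (spot 37, moves 1.16 and 0.91), so the valuation must go through the node-by-node replicating-portfolio solve.

framework: replicating-portfolio construction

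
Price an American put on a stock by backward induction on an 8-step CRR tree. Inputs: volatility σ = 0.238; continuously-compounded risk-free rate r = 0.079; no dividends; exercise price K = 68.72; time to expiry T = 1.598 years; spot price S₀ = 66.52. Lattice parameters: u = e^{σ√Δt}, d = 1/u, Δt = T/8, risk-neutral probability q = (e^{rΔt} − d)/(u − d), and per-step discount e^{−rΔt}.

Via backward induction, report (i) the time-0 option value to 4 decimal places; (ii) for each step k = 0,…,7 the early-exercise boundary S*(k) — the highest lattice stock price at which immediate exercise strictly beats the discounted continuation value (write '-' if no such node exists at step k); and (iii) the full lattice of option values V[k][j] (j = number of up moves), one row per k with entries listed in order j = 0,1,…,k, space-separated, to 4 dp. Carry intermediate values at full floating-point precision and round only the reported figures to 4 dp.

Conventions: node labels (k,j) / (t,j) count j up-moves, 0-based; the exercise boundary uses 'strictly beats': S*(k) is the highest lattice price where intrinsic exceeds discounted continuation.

params: Δt=0.19975 u=1.11223 d=0.89909 q=0.54806 e^(-rΔt)=0.98434
t_8 payoffs: 40.3157 33.5821 25.2522 14.9475 2.2000 0.0000 0.0000 0.0000 0.0000
t_7: node(7,0) S=31.5922 payoff=37.1278 vs cont=36.0519 → 37.1278 [stop]  node(7,1) S=39.0816 payoff=29.6384 vs cont=28.5625 → 29.6384 [stop]  node(7,2) S=48.3464 payoff=20.3736 vs cont=19.2977 → 20.3736 [stop]  node(7,3) S=59.8076 payoff=8.9124 vs cont=7.8365 → 8.9124 [stop]  node(7,4) S=73.9858 payoff=0.0000 vs cont=0.9787 → 0.9787 [wait]  node(7,5) S=91.5251 payoff=0.0000 vs cont=0.0000 → 0.0000 [wait]  node(7,6) S=113.2224 payoff=0.0000 vs cont=0.0000 → 0.0000 [wait]  node(7,7) S=140.0633 payoff=0.0000 vs cont=0.0000 → 0.0000 [wait]  ⇒ S*(7)=59.8076
t_6: node(6,0) S=35.1379 payoff=33.5821 vs cont=32.5062 → 33.5821 [stop]  node(6,1) S=43.4678 payoff=25.2522 vs cont=24.1762 → 25.2522 [stop]  node(6,2) S=53.7725 payoff=14.9475 vs cont=13.8716 → 14.9475 [stop]  node(6,3) S=66.5200 payoff=2.2000 vs cont=4.4928 → 4.4928 [wait]  node(6,4) S=82.2895 payoff=0.0000 vs cont=0.4354 → 0.4354 [wait]  node(6,5) S=101.7973 payoff=0.0000 vs cont=0.0000 → 0.0000 [wait]  node(6,6) S=125.9298 payoff=0.0000 vs cont=0.0000 → 0.0000 [wait]  ⇒ S*(6)=53.7725
t_5: node(5,0) S=39.0816 payoff=29.6384 vs cont=28.5625 → 29.6384 [stop]  node(5,1) S=48.3464 payoff=20.3736 vs cont=19.2977 → 20.3736 [stop]  node(5,2) S=59.8076 payoff=8.9124 vs cont=9.0734 → 9.0734 [wait]  node(5,3) S=73.9858 payoff=0.0000 vs cont=2.2336 → 2.2336 [wait]  node(5,4) S=91.5251 payoff=0.0000 vs cont=0.1937 → 0.1937 [wait]  node(5,5) S=113.2224 payoff=0.0000 vs cont=0.0000 → 0.0000 [wait]  ⇒ S*(5)=48.3464
t_4: node(4,0) S=43.4678 payoff=25.2522 vs cont=24.1762 → 25.2522 [stop]  node(4,1) S=53.7725 payoff=14.9475 vs cont=13.9585 → 14.9475 [stop]  node(4,2) S=66.5200 payoff=2.2000 vs cont=5.2415 → 5.2415 [wait]  node(4,3) S=82.2895 payoff=0.0000 vs cont=1.0982 → 1.0982 [wait]  node(4,4) S=101.7973 payoff=0.0000 vs cont=0.0862 → 0.0862 [wait]  ⇒ S*(4)=53.7725
t_3: node(3,0) S=48.3464 payoff=20.3736 vs cont=19.2977 → 20.3736 [stop]  node(3,1) S=59.8076 payoff=8.9124 vs cont=9.4773 → 9.4773 [wait]  node(3,2) S=73.9858 payoff=0.0000 vs cont=2.9242 → 2.9242 [wait]  node(3,3) S=91.5251 payoff=0.0000 vs cont=0.5350 → 0.5350 [wait]  ⇒ S*(3)=48.3464
t_2: node(2,0) S=53.7725 payoff=14.9475 vs cont=14.1763 → 14.9475 [stop]  node(2,1) S=66.5200 payoff=2.2000 vs cont=5.7937 → 5.7937 [wait]  node(2,2) S=82.2895 payoff=0.0000 vs cont=1.5895 → 1.5895 [wait]  ⇒ S*(2)=53.7725
t_1: node(1,0) S=59.8076 payoff=8.9124 vs cont=9.7752 → 9.7752 [wait]  node(1,1) S=73.9858 payoff=0.0000 vs cont=3.4349 → 3.4349 [wait]  ⇒ S*(1)=-
t_0: node(0,0) S=66.5200 payoff=2.2000 vs cont=6.2017 → 6.2017 [wait]  ⇒ S*(0)=-

price = 6.2017
boundary = - - 53.7725 48.3464 53.7725 48.3464 53.7725 59.8076
tree:
6.2017
9.7752 3.4349
14.9475 5.7937 1.5895
20.3736 9.4773 2.9242 0.5350
25.2522 14.9475 5.2415 1.0982 0.0862
29.6384 20.3736 9.0734 2.2336 0.1937 0.0000
33.5821 25.2522 14.9475 4.4928 0.4354 0.0000 0.0000
37.1278 29.6384 20.3736 8.9124 0.9787 0.0000 0.0000 0.0000
40.3157 33.5821 25.2522 14.9475 2.2000 0.0000 0.0000 0.0000 0.0000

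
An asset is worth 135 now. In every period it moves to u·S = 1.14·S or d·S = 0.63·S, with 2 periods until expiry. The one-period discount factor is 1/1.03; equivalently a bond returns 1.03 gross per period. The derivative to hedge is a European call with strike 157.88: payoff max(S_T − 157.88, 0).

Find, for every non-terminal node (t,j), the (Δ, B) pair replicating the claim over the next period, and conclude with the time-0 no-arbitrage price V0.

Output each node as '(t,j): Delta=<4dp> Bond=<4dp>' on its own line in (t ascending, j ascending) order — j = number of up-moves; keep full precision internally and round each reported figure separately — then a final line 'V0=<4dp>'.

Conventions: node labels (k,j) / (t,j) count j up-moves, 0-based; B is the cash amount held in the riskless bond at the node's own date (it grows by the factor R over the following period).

Arbitrage-free pricing uses the up-move probability p* = (R−d)/(u−d) = 0.7843, discounting each step at R = 1.03.
Expiry values: V(2,0)=0.0000, V(2,1)=0.0000, V(2,2)=17.5660
  t=1,j=0: stock 85.0500 → up 96.9570 (V=0.0000), down 53.5815 (V=0.0000). Price 0.0000; hedge Δ=0.0000, bond B=0.0000.
  t=1,j=1: stock 153.9000 → up 175.4460 (V=17.5660), down 96.9570 (V=0.0000). Price 13.3760; hedge Δ=0.2238, bond B=-21.0672.
  t=0,j=0: stock 135.0000 → up 153.9000 (V=13.3760), down 85.0500 (V=0.0000). Price 10.1854; hedge Δ=0.1943, bond B=-16.0420.
Sanity check at the root: Δ(0,0)·S0 + B(0,0) reproduces V0 = 10.1854.

(0,0): Delta=0.1943 Bond=-16.0420
(1,0): Delta=0.0000 Bond=0.0000
(1,1): Delta=0.2238 Bond=-21.0672
V0=10.1854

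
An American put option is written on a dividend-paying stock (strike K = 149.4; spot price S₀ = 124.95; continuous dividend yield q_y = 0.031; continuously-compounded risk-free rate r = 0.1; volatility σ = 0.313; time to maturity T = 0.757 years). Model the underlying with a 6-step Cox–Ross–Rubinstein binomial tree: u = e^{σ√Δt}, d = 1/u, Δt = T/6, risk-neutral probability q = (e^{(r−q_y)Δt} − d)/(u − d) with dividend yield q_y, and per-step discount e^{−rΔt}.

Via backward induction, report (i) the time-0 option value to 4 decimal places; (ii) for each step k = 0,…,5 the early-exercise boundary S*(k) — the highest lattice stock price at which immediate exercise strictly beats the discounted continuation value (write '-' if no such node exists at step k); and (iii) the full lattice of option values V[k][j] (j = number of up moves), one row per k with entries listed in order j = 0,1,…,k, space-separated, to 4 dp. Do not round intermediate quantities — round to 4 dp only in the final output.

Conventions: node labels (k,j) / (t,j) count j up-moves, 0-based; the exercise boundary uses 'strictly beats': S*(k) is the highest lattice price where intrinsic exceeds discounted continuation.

price = 26.5194
boundary = - 111.8028 100.0389 111.8028 124.9500 111.8028
tree:
26.5194
37.5972 16.5970
49.3611 25.5453 8.4623
59.8872 37.5972 14.6683 2.7447
69.3058 49.3611 24.4500 5.6897 0.0000
77.7333 59.8872 37.5972 11.7947 0.0000 0.0000
85.2741 69.3058 49.3611 24.4500 0.0000 0.0000 0.0000

Δt=0.12617, u=1.11759, d=0.89478, q=0.51148, disc=e^(-rΔt)=0.98746
k=6 terminal: V=max(K-S,0) → 85.2741 69.3058 49.3611 24.4500 0.0000 0.0000 0.0000
k=5: j=0 S=71.6667 intr=77.7333 cont=76.1399 V=77.7333[EX]; j=1 S=89.5128 intr=59.8872 cont=58.3636 V=59.8872[EX]; j=2 S=111.8028 intr=37.5972 cont=36.1606 V=37.5972[EX]; j=3 S=139.6433 intr=9.7567 cont=11.7947 V=11.7947[hold]; j=4 S=174.4165 intr=0.0000 cont=0.0000 V=0.0000[hold]; j=5 S=217.8487 intr=0.0000 cont=0.0000 V=0.0000[hold]  S*(5)=111.8028
k=4: j=0 S=80.0942 intr=69.3058 cont=67.7453 V=69.3058[EX]; j=1 S=100.0389 intr=49.3611 cont=47.8785 V=49.3611[EX]; j=2 S=124.9500 intr=24.4500 cont=24.0939 V=24.4500[EX]; j=3 S=156.0644 intr=0.0000 cont=5.6897 V=5.6897[hold]; j=4 S=194.9267 intr=0.0000 cont=0.0000 V=0.0000[hold]  S*(4)=124.9500
k=3: j=0 S=89.5128 intr=59.8872 cont=58.3636 V=59.8872[EX]; j=1 S=111.8028 intr=37.5972 cont=36.1606 V=37.5972[EX]; j=2 S=139.6433 intr=9.7567 cont=14.6683 V=14.6683[hold]; j=3 S=174.4165 intr=0.0000 cont=2.7447 V=2.7447[hold]  S*(3)=111.8028
k=2: j=0 S=100.0389 intr=49.3611 cont=47.8785 V=49.3611[EX]; j=1 S=124.9500 intr=24.4500 cont=25.5453 V=25.5453[hold]; j=2 S=156.0644 intr=0.0000 cont=8.4623 V=8.4623[hold]  S*(2)=100.0389
k=1: j=0 S=111.8028 intr=37.5972 cont=36.7138 V=37.5972[EX]; j=1 S=139.6433 intr=9.7567 cont=16.5970 V=16.5970[hold]  S*(1)=111.8028
k=0: j=0 S=124.9500 intr=24.4500 cont=26.5194 V=26.5194[hold]  S*(0)=-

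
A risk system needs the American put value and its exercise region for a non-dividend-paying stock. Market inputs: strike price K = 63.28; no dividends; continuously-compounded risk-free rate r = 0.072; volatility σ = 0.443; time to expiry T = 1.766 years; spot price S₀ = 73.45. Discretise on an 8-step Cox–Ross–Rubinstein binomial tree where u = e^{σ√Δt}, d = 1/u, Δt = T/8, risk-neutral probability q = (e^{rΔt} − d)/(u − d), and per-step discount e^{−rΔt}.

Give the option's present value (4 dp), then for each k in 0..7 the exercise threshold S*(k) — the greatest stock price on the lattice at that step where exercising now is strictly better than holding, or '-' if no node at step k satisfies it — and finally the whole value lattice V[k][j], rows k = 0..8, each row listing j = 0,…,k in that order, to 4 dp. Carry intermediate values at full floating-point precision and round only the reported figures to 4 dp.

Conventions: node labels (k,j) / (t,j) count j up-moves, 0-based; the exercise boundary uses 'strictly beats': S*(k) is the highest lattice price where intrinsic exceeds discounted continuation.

params: Δt=0.22075 u=1.23138 d=0.81209 q=0.48636 e^(-rΔt)=0.98423
t_8 payoffs: 49.3855 42.2117 31.3340 14.8400 0.0000 0.0000 0.0000 0.0000 0.0000
t_7: node(7,0) S=17.1094 payoff=46.1706 vs cont=45.1727 → 46.1706 [stop]  node(7,1) S=25.9432 payoff=37.3368 vs cont=36.3390 → 37.3368 [stop]  node(7,2) S=39.3378 payoff=23.9422 vs cont=22.9443 → 23.9422 [stop]  node(7,3) S=59.6483 payoff=3.6317 vs cont=7.5022 → 7.5022 [wait]  node(7,4) S=90.4452 payoff=0.0000 vs cont=0.0000 → 0.0000 [wait]  node(7,5) S=137.1428 payoff=0.0000 vs cont=0.0000 → 0.0000 [wait]  node(7,6) S=207.9508 payoff=0.0000 vs cont=0.0000 → 0.0000 [wait]  node(7,7) S=315.3175 payoff=0.0000 vs cont=0.0000 → 0.0000 [wait]  ⇒ S*(7)=39.3378
t_6: node(6,0) S=21.0683 payoff=42.2117 vs cont=41.2139 → 42.2117 [stop]  node(6,1) S=31.9460 payoff=31.3340 vs cont=30.3362 → 31.3340 [stop]  node(6,2) S=48.4400 payoff=14.8400 vs cont=15.6949 → 15.6949 [wait]  node(6,3) S=73.4500 payoff=0.0000 vs cont=3.7926 → 3.7926 [wait]  node(6,4) S=111.3728 payoff=0.0000 vs cont=0.0000 → 0.0000 [wait]  node(6,5) S=168.8756 payoff=0.0000 vs cont=0.0000 → 0.0000 [wait]  node(6,6) S=256.0674 payoff=0.0000 vs cont=0.0000 → 0.0000 [wait]  ⇒ S*(6)=31.9460
t_5: node(5,0) S=25.9432 payoff=37.3368 vs cont=36.3390 → 37.3368 [stop]  node(5,1) S=39.3378 payoff=23.9422 vs cont=23.3536 → 23.9422 [stop]  node(5,2) S=59.6483 payoff=3.6317 vs cont=9.7499 → 9.7499 [wait]  node(5,3) S=90.4452 payoff=0.0000 vs cont=1.9173 → 1.9173 [wait]  node(5,4) S=137.1428 payoff=0.0000 vs cont=0.0000 → 0.0000 [wait]  node(5,5) S=207.9508 payoff=0.0000 vs cont=0.0000 → 0.0000 [wait]  ⇒ S*(5)=39.3378
t_4: node(4,0) S=31.9460 payoff=31.3340 vs cont=30.3362 → 31.3340 [stop]  node(4,1) S=48.4400 payoff=14.8400 vs cont=16.7709 → 16.7709 [wait]  node(4,2) S=73.4500 payoff=0.0000 vs cont=5.8468 → 5.8468 [wait]  node(4,3) S=111.3728 payoff=0.0000 vs cont=0.9693 → 0.9693 [wait]  node(4,4) S=168.8756 payoff=0.0000 vs cont=0.0000 → 0.0000 [wait]  ⇒ S*(4)=31.9460
t_3: node(3,0) S=39.3378 payoff=23.9422 vs cont=23.8687 → 23.9422 [stop]  node(3,1) S=59.6483 payoff=3.6317 vs cont=11.2771 → 11.2771 [wait]  node(3,2) S=90.4452 payoff=0.0000 vs cont=3.4198 → 3.4198 [wait]  node(3,3) S=137.1428 payoff=0.0000 vs cont=0.4900 → 0.4900 [wait]  ⇒ S*(3)=39.3378
t_2: node(2,0) S=48.4400 payoff=14.8400 vs cont=17.5020 → 17.5020 [wait]  node(2,1) S=73.4500 payoff=0.0000 vs cont=7.3381 → 7.3381 [wait]  node(2,2) S=111.3728 payoff=0.0000 vs cont=1.9634 → 1.9634 [wait]  ⇒ S*(2)=-
t_1: node(1,0) S=59.6483 payoff=3.6317 vs cont=12.3606 → 12.3606 [wait]  node(1,1) S=90.4452 payoff=0.0000 vs cont=4.6495 → 4.6495 [wait]  ⇒ S*(1)=-
t_0: node(0,0) S=73.4500 payoff=0.0000 vs cont=8.4745 → 8.4745 [wait]  ⇒ S*(0)=-

price = 8.4745
boundary = - - - 39.3378 31.9460 39.3378 31.9460 39.3378
tree:
8.4745
12.3606 4.6495
17.5020 7.3381 1.9634
23.9422 11.2771 3.4198 0.4900
31.3340 16.7709 5.8468 0.9693 0.0000
37.3368 23.9422 9.7499 1.9173 0.0000 0.0000
42.2117 31.3340 15.6949 3.7926 0.0000 0.0000 0.0000
46.1706 37.3368 23.9422 7.5022 0.0000 0.0000 0.0000 0.0000
49.3855 42.2117 31.3340 14.8400 0.0000 0.0000 0.0000 0.0000 0.0000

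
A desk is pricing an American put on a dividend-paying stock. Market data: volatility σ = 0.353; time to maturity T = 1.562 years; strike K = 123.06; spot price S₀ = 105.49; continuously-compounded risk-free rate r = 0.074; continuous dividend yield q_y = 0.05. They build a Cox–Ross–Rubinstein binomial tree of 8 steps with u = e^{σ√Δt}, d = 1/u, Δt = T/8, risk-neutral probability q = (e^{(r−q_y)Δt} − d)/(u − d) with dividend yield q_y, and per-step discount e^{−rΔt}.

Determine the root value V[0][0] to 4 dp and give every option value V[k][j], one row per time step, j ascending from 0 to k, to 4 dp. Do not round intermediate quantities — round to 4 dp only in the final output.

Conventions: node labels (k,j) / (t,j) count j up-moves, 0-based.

params: Δt=0.19525 u=1.16880 d=0.85558 q=0.47608 e^(-rΔt)=0.98566
t_8 payoffs: 92.7714 81.6827 66.5344 45.8403 17.5700 0.0000 0.0000 0.0000 0.0000
k=7: node(7,0) S=35.4015 payoff=87.6585 vs cont=86.2372 → 87.6585 [stop]  node(7,1) S=48.3620 payoff=74.6980 vs cont=73.4026 → 74.6980 [stop]  node(7,2) S=66.0674 payoff=56.9926 vs cont=55.8692 → 56.9926 [stop]  node(7,3) S=90.2547 payoff=32.8053 vs cont=31.9169 → 32.8053 [stop]  node(7,4) S=123.2971 payoff=0.0000 vs cont=9.0732 → 9.0732 [wait]  node(7,5) S=168.4363 payoff=0.0000 vs cont=0.0000 → 0.0000 [wait]  node(7,6) S=230.1010 payoff=0.0000 vs cont=0.0000 → 0.0000 [wait]  node(7,7) S=314.3413 payoff=0.0000 vs cont=0.0000 → 0.0000 [wait]
k=6: node(6,0) S=41.3773 payoff=81.6827 vs cont=80.3194 → 81.6827 [stop]  node(6,1) S=56.5256 payoff=66.5344 vs cont=65.3183 → 66.5344 [stop]  node(6,2) S=77.2197 payoff=45.8403 vs cont=44.8252 → 45.8403 [stop]  node(6,3) S=105.4900 payoff=17.5700 vs cont=21.1984 → 21.1984 [wait]  node(6,4) S=144.1100 payoff=0.0000 vs cont=4.6855 → 4.6855 [wait]  node(6,5) S=196.8689 payoff=0.0000 vs cont=0.0000 → 0.0000 [wait]  node(6,6) S=268.9429 payoff=0.0000 vs cont=0.0000 → 0.0000 [wait]
k=5: node(5,0) S=48.3620 payoff=74.6980 vs cont=73.4026 → 74.6980 [stop]  node(5,1) S=66.0674 payoff=56.9926 vs cont=55.8692 → 56.9926 [stop]  node(5,2) S=90.2547 payoff=32.8053 vs cont=33.6195 → 33.6195 [wait]  node(5,3) S=123.2971 payoff=0.0000 vs cont=13.1456 → 13.1456 [wait]  node(5,4) S=168.4363 payoff=0.0000 vs cont=2.4196 → 2.4196 [wait]  node(5,5) S=230.1010 payoff=0.0000 vs cont=0.0000 → 0.0000 [wait]
k=4: node(4,0) S=56.5256 payoff=66.5344 vs cont=65.3183 → 66.5344 [stop]  node(4,1) S=77.2197 payoff=45.8403 vs cont=45.2073 → 45.8403 [stop]  node(4,2) S=105.4900 payoff=17.5700 vs cont=23.5299 → 23.5299 [wait]  node(4,3) S=144.1100 payoff=0.0000 vs cont=7.9239 → 7.9239 [wait]  node(4,4) S=196.8689 payoff=0.0000 vs cont=1.2495 → 1.2495 [wait]
k=3: node(3,0) S=66.0674 payoff=56.9926 vs cont=55.8692 → 56.9926 [stop]  node(3,1) S=90.2547 payoff=32.8053 vs cont=34.7136 → 34.7136 [wait]  node(3,2) S=123.2971 payoff=0.0000 vs cont=15.8692 → 15.8692 [wait]  node(3,3) S=168.4363 payoff=0.0000 vs cont=4.6783 → 4.6783 [wait]
k=2: node(2,0) S=77.2197 payoff=45.8403 vs cont=45.7206 → 45.8403 [stop]  node(2,1) S=105.4900 payoff=17.5700 vs cont=25.3729 → 25.3729 [wait]  node(2,2) S=144.1100 payoff=0.0000 vs cont=10.3902 → 10.3902 [wait]
k=1: node(1,0) S=90.2547 payoff=32.8053 vs cont=35.5784 → 35.5784 [wait]  node(1,1) S=123.2971 payoff=0.0000 vs cont=17.9783 → 17.9783 [wait]
k=0: node(0,0) S=105.4900 payoff=17.5700 vs cont=26.8092 → 26.8092 [wait]

price = 26.8092
tree:
26.8092
35.5784 17.9783
45.8403 25.3729 10.3902
56.9926 34.7136 15.8692 4.6783
66.5344 45.8403 23.5299 7.9239 1.2495
74.6980 56.9926 33.6195 13.1456 2.4196 0.0000
81.6827 66.5344 45.8403 21.1984 4.6855 0.0000 0.0000
87.6585 74.6980 56.9926 32.8053 9.0732 0.0000 0.0000 0.0000
92.7714 81.6827 66.5344 45.8403 17.5700 0.0000 0.0000 0.0000 0.0000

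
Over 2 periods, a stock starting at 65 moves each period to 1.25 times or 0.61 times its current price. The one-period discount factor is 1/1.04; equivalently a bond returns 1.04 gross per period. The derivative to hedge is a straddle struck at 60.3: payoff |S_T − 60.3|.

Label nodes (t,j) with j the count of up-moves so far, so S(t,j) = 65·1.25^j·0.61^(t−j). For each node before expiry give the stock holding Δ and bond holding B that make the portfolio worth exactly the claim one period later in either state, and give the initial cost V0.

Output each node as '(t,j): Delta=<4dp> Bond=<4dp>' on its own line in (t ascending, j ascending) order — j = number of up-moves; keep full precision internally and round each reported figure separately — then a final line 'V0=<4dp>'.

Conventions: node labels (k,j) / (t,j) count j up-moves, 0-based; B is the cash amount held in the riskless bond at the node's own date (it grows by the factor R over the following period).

(0,0): Delta=0.2816 Bond=6.8903
(1,0): Delta=-1.0000 Bond=57.9808
(1,1): Delta=0.5870 Bond=-17.6506
V0=25.1933

No-arbitrage ⇒ martingale measure with p* = (R−d)/(u−d) = 0.6719.
Expiry values: V(2,0)=36.1135, V(2,1)=10.7375, V(2,2)=41.2625
  t=1,j=0: stock 39.6500 → up 49.5625 (V=10.7375), down 24.1865 (V=36.1135). Price 18.3308; hedge Δ=-1.0000, bond B=57.9808.
  t=1,j=1: stock 81.2500 → up 101.5625 (V=41.2625), down 49.5625 (V=10.7375). Price 30.0447; hedge Δ=0.5870, bond B=-17.6506.
  t=0,j=0: stock 65.0000 → up 81.2500 (V=30.0447), down 39.6500 (V=18.3308). Price 25.1933; hedge Δ=0.2816, bond B=6.8903.
Check: Δ(0,0)·S0 + B(0,0) = 25.1933 = V0.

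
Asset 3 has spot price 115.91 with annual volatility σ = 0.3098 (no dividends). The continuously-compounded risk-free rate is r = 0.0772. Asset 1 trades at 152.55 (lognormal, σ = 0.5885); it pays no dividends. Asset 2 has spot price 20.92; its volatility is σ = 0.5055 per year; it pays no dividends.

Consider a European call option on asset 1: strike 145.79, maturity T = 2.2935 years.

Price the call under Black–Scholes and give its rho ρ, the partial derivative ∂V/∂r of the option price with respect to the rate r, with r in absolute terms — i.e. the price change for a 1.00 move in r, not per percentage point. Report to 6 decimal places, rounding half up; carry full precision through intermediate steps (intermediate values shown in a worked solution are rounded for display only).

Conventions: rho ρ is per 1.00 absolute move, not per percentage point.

σ√T = 0.5885·√2.2935 = 0.891242
d₁ = (ln(S/K) + (r+σ²/2)T) / (σ√T) = (ln(152.55/145.79) + (0.0772+0.5885²/2)·2.2935) / 0.891242 = (0.045325 + 0.574215) / 0.891242 = 0.695142
d₂ = d₁ − σ√T = 0.695142 − 0.891242 = -0.196101
e^{−rT} = 0.837731
N(d₁) = 0.756517,  N(d₂) = 0.422266
Call price V = S·N(d₁) − K·e^{−rT}·N(d₂) = 115.406637 − 51.572499 = 63.834138
ρ = K·T·e^{−rT}·N(d₂) = 118.281526

price = 63.834138
ρ = 118.281526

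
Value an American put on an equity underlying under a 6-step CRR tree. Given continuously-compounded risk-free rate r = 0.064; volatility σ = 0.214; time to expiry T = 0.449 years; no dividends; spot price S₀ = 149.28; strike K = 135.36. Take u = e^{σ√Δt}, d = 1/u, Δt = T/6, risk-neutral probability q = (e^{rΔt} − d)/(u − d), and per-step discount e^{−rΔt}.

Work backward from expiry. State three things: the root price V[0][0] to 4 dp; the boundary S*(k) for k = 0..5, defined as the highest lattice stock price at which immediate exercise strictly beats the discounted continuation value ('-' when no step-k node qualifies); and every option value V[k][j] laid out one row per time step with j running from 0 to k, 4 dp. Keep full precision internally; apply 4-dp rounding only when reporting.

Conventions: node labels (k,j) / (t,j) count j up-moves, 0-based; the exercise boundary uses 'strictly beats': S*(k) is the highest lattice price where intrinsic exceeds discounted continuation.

Δt=0.07483, u=1.06029, d=0.94314, q=0.52635, disc=e^(-rΔt)=0.99522
k=6 terminal: V=max(K-S,0) → 30.2953 17.2450 2.5737 0.0000 0.0000 0.0000 0.0000
k=5: j=0 S=111.3990 intr=23.9610 cont=23.3143 V=23.9610[EX]; j=1 S=125.2360 intr=10.1240 cont=9.4772 V=10.1240[EX]; j=2 S=140.7919 intr=0.0000 cont=1.2132 V=1.2132[hold]; j=3 S=158.2799 intr=0.0000 cont=0.0000 V=0.0000[hold]; j=4 S=177.9401 intr=0.0000 cont=0.0000 V=0.0000[hold]; j=5 S=200.0424 intr=0.0000 cont=0.0000 V=0.0000[hold]  S*(5)=125.2360
k=4: j=0 S=118.1150 intr=17.2450 cont=16.5982 V=17.2450[EX]; j=1 S=132.7863 intr=2.5737 cont=5.4078 V=5.4078[hold]; j=2 S=149.2800 intr=0.0000 cont=0.5719 V=0.5719[hold]; j=3 S=167.8224 intr=0.0000 cont=0.0000 V=0.0000[hold]; j=4 S=188.6679 intr=0.0000 cont=0.0000 V=0.0000[hold]  S*(4)=118.1150
k=3: j=0 S=125.2360 intr=10.1240 cont=10.9619 V=10.9619[hold]; j=1 S=140.7919 intr=0.0000 cont=2.8488 V=2.8488[hold]; j=2 S=158.2799 intr=0.0000 cont=0.2696 V=0.2696[hold]; j=3 S=177.9401 intr=0.0000 cont=0.0000 V=0.0000[hold]  S*(3)=-
k=2: j=0 S=132.7863 intr=2.5737 cont=6.6596 V=6.6596[hold]; j=1 S=149.2800 intr=0.0000 cont=1.4841 V=1.4841[hold]; j=2 S=167.8224 intr=0.0000 cont=0.1271 V=0.1271[hold]  S*(2)=-
k=1: j=0 S=140.7919 intr=0.0000 cont=3.9166 V=3.9166[hold]; j=1 S=158.2799 intr=0.0000 cont=0.7661 V=0.7661[hold]  S*(1)=-
k=0: j=0 S=149.2800 intr=0.0000 cont=2.2476 V=2.2476[hold]  S*(0)=-

price = 2.2476
boundary = - - - - 118.1150 125.2360
tree:
2.2476
3.9166 0.7661
6.6596 1.4841 0.1271
10.9619 2.8488 0.2696 0.0000
17.2450 5.4078 0.5719 0.0000 0.0000
23.9610 10.1240 1.2132 0.0000 0.0000 0.0000
30.2953 17.2450 2.5737 0.0000 0.0000 0.0000 0.0000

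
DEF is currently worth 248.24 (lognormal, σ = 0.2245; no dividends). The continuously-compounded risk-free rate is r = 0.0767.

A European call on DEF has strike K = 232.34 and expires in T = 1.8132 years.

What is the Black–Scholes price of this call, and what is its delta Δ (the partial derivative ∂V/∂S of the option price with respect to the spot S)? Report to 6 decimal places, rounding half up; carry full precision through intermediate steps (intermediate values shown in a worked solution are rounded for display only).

price = 56.026829
Δ = 0.796777

σ√T = 0.2245·√1.8132 = 0.302301
d₁ = (ln(S/K) + (r+σ²/2)T) / (σ√T) = (ln(248.24/232.34) + (0.0767+0.2245²/2)·1.8132) / 0.302301 = (0.066194 + 0.184765) / 0.302301 = 0.830165
d₂ = d₁ − σ√T = 0.830165 − 0.302301 = 0.527864
e^{−rT} = 0.870165
N(d₁) = 0.796777,  N(d₂) = 0.701203
Call price V = S·N(d₁) − K·e^{−rT}·N(d₂) = 197.791990 − 141.765160 = 56.026829
Δ = N(d₁) = 0.796777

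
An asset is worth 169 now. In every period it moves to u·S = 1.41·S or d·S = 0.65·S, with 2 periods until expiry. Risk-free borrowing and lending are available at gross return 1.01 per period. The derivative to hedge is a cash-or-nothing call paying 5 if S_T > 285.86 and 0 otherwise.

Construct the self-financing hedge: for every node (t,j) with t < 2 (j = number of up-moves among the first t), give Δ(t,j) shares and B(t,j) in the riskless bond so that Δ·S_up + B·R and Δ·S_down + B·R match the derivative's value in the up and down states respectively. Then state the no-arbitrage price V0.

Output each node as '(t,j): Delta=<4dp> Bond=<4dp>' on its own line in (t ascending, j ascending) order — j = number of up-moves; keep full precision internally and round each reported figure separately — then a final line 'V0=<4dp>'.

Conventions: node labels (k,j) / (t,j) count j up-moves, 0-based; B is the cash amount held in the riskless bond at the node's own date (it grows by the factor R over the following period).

(0,0): Delta=0.0183 Bond=-1.9857
(1,0): Delta=0.0000 Bond=0.0000
(1,1): Delta=0.0276 Bond=-4.2340
V0=1.0998

The replicating-portfolio and risk-neutral prices coincide; use p* = (1.01−0.65)/(1.41−0.65) = 0.4737 for the latter.
Payoffs at expiry: V(2,0)=0.0000, V(2,1)=0.0000, V(2,2)=5.0000
(1,0): S=109.8500. Δ = (V_up−V_dn)/(S_up−S_dn) = (0.0000−0.0000)/(154.8885−71.4025) = 0.0000. V = [p*·0.0000 + (1−p*)·0.0000]/1.01 = 0.0000. B = V − Δ·S = 0.0000.
(1,1): S=238.2900. Δ = (V_up−V_dn)/(S_up−S_dn) = (5.0000−0.0000)/(335.9889−154.8885) = 0.0276. V = [p*·5.0000 + (1−p*)·0.0000]/1.01 = 2.3450. B = V − Δ·S = -4.2340.
(0,0): S=169.0000. Δ = (V_up−V_dn)/(S_up−S_dn) = (2.3450−0.0000)/(238.2900−109.8500) = 0.0183. V = [p*·2.3450 + (1−p*)·0.0000]/1.01 = 1.0998. B = V − Δ·S = -1.9857.
Verification: the root portfolio costs Δ(0,0)·S0 + B(0,0) = 1.0998, matching V0.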